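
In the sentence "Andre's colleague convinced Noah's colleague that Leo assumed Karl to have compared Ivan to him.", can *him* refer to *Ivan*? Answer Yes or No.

No

*him* is a pronoun; Principle B requires it to be free in its binding domain — the clause headed by 'compared'.
— Ivan: object of the clause headed by 'compared'; c-commands the pronoun within its binding domain — blocked (Principle B).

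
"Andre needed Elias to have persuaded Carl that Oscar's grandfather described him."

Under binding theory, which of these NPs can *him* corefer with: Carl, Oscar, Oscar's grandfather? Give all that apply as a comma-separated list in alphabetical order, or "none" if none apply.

*him* is a pronoun; Principle B requires it to be free in its binding domain — the clause headed by 'described'.
— Carl: object of the clause headed by 'persuaded'; c-commands the pronoun but lies outside its binding domain — allowed.
— Oscar: possessor inside the subject DP of the clause headed by 'described'; does not c-command the pronoun — Principle B does not apply; allowed.
— Oscar's grandfather: subject of the clause headed by 'described'; c-commands the pronoun within its binding domain — blocked (Principle B).

Carl, Oscar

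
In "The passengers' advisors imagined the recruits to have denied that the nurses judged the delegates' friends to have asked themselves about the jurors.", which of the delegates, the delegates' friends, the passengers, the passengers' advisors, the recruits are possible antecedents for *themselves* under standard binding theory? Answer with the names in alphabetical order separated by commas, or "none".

the delegates' friends

*themselves* is a reflexive; Principle A requires it to be bound within its binding domain — the clause headed by 'asked'.
— the delegates: possessor inside the subject DP of the clause headed by 'asked'; does not c-command the reflexive — cannot bind it (Principle A).
— the delegates' friends: subject of the clause headed by 'asked'; c-commands the reflexive within its binding domain — allowed (Principle A).
— the passengers: possessor inside the subject DP of the matrix clause; does not c-command the reflexive — cannot bind it (Principle A).
— the passengers' advisors: subject of the matrix clause; c-commands the reflexive but lies outside its binding domain — cannot bind it (Principle A).
— the recruits: subject of the clause headed by 'denied'; c-commands the reflexive but lies outside its binding domain — cannot bind it (Principle A).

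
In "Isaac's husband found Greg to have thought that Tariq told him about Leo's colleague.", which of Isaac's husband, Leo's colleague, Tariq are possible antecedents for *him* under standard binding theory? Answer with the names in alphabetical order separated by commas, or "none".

*him* is a pronoun; Principle B requires it to be free in its binding domain — the clause headed by 'told'.
— Isaac's husband: subject of the matrix clause; c-commands the pronoun but lies outside its binding domain — allowed.
— Leo's colleague: second object of the clause headed by 'told'; is c-commanded by the pronoun; coreference would bind this R-expression — blocked (Principle C).
— Tariq: subject of the clause headed by 'told'; c-commands the pronoun within its binding domain — blocked (Principle B).

Isaac's husband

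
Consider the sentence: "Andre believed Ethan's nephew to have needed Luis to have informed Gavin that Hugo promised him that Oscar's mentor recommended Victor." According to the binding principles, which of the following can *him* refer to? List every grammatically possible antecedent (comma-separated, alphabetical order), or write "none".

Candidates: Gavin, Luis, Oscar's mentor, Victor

*him* is a pronoun; Principle B requires it to be free in its binding domain — the clause headed by 'promised'.
— Gavin: object of the clause headed by 'informed'; c-commands the pronoun but lies outside its binding domain — allowed.
— Luis: subject of the clause headed by 'informed'; c-commands the pronoun but lies outside its binding domain — allowed.
— Oscar's mentor: subject of the clause headed by 'recommended'; is c-commanded by the pronoun; coreference would bind this R-expression — blocked (Principle C).
— Victor: object of the clause headed by 'recommended'; is c-commanded by the pronoun; coreference would bind this R-expression — blocked (Principle C).

Gavin, Luis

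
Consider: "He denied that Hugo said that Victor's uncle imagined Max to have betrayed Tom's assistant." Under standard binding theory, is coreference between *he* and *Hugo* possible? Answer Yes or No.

*Hugo* is an R-expression; Principle C requires it to be free (not bound by any c-commanding expression).
— he: subject of the matrix clause; the pronoun c-commands the R-expression — coreference blocked (Principle C).

No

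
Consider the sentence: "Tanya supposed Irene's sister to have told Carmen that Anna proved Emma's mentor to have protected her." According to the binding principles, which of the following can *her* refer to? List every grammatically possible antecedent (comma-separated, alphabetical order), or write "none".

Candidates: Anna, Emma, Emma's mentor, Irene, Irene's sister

*her* is a pronoun; Principle B requires it to be free in its binding domain — the clause headed by 'protected'.
— Anna: subject of the clause headed by 'proved'; c-commands the pronoun but lies outside its binding domain — allowed.
— Emma: possessor inside the subject DP of the clause headed by 'protected'; does not c-command the pronoun — Principle B does not apply; allowed.
— Emma's mentor: subject of the clause headed by 'protected'; c-commands the pronoun within its binding domain — blocked (Principle B).
— Irene: possessor inside the subject DP of the clause headed by 'told'; does not c-command the pronoun — Principle B does not apply; allowed.
— Irene's sister: subject of the clause headed by 'told'; c-commands the pronoun but lies outside its binding domain — allowed.

Anna, Emma, Irene, Irene's sister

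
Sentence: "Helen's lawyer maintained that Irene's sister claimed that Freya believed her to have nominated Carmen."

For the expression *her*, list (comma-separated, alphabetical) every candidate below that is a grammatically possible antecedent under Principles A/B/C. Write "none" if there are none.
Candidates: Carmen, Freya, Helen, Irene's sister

*her* is a pronoun; Principle B requires it to be free in its binding domain — the clause headed by 'believed'.
— Carmen: object of the clause headed by 'nominated'; is c-commanded by the pronoun; coreference would bind this R-expression — blocked (Principle C).
— Freya: subject of the clause headed by 'believed'; c-commands the pronoun within its binding domain — blocked (Principle B).
— Helen: possessor inside the subject DP of the matrix clause; does not c-command the pronoun — Principle B does not apply; allowed.
— Irene's sister: subject of the clause headed by 'claimed'; c-commands the pronoun but lies outside its binding domain — allowed.

Helen, Irene's sister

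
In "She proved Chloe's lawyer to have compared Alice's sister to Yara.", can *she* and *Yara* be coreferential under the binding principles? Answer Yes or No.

*Yara* is an R-expression; Principle C requires it to be free (not bound by any c-commanding expression).
— she: subject of the matrix clause; the pronoun c-commands the R-expression — coreference blocked (Principle C).

No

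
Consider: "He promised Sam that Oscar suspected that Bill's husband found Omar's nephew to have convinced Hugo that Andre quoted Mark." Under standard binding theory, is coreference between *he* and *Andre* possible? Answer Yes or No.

*Andre* is an R-expression; Principle C requires it to be free (not bound by any c-commanding expression).
— he: subject of the matrix clause; the pronoun c-commands the R-expression — coreference blocked (Principle C).

No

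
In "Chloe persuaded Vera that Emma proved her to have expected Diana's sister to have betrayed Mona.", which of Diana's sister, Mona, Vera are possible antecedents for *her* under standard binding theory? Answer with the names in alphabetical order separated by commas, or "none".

*her* is a pronoun; Principle B requires it to be free in its binding domain — the clause headed by 'proved'.
— Diana's sister: subject of the clause headed by 'betrayed'; is c-commanded by the pronoun; coreference would bind this R-expression — blocked (Principle C).
— Mona: object of the clause headed by 'betrayed'; is c-commanded by the pronoun; coreference would bind this R-expression — blocked (Principle C).
— Vera: object of the matrix clause; c-commands the pronoun but lies outside its binding domain — allowed.

Vera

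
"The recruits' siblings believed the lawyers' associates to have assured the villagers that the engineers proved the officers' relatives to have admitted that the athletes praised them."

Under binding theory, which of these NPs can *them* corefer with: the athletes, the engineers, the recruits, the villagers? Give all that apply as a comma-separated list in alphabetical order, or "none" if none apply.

*them* is a pronoun; Principle B requires it to be free in its binding domain — the clause headed by 'praised'.
— the athletes: subject of the clause headed by 'praised'; c-commands the pronoun within its binding domain — blocked (Principle B).
— the engineers: subject of the clause headed by 'proved'; c-commands the pronoun but lies outside its binding domain — allowed.
— the recruits: possessor inside the subject DP of the matrix clause; does not c-command the pronoun — Principle B does not apply; allowed.
— the villagers: object of the clause headed by 'assured'; c-commands the pronoun but lies outside its binding domain — allowed.

the engineers, the recruits, the villagers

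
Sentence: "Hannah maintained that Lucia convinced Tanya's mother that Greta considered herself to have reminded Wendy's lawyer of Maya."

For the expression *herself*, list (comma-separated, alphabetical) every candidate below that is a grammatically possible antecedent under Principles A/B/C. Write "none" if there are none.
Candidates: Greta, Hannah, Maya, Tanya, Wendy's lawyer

Greta

*herself* is a reflexive; Principle A requires it to be bound within its binding domain — the clause headed by 'considered'.
— Greta: subject of the clause headed by 'considered'; c-commands the reflexive within its binding domain — allowed (Principle A).
— Hannah: subject of the matrix clause; c-commands the reflexive but lies outside its binding domain — cannot bind it (Principle A).
— Maya: second object of the clause headed by 'reminded'; does not c-command the reflexive — cannot bind it (Principle A).
— Tanya: possessor inside the object DP of the clause headed by 'convinced'; does not c-command the reflexive — cannot bind it (Principle A).
— Wendy's lawyer: object of the clause headed by 'reminded'; does not c-command the reflexive — cannot bind it (Principle A).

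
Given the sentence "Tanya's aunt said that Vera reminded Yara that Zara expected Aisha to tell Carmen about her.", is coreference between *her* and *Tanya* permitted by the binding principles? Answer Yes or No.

Yes

*her* is a pronoun; Principle B requires it to be free in its binding domain — the clause headed by 'tell'.
— Tanya: possessor inside the subject DP of the matrix clause; does not c-command the pronoun — Principle B does not apply; allowed.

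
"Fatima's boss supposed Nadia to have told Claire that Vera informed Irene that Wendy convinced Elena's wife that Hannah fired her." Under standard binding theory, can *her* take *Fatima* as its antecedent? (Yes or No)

Yes

*her* is a pronoun; Principle B requires it to be free in its binding domain — the clause headed by 'fired'.
— Fatima: possessor inside the subject DP of the matrix clause; does not c-command the pronoun — Principle B does not apply; allowed.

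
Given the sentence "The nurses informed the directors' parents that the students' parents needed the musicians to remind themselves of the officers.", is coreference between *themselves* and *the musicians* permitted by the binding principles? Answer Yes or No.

Yes

*themselves* is a reflexive; Principle A requires it to be bound within its binding domain — the clause headed by 'remind'.
— the musicians: subject of the clause headed by 'remind'; c-commands the reflexive within its binding domain — allowed (Principle A).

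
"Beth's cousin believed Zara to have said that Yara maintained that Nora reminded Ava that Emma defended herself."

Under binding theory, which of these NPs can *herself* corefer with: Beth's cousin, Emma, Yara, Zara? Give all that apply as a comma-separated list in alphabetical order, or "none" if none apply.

*herself* is a reflexive; Principle A requires it to be bound within its binding domain — the clause headed by 'defended'.
— Beth's cousin: subject of the matrix clause; c-commands the reflexive but lies outside its binding domain — cannot bind it (Principle A).
— Emma: subject of the clause headed by 'defended'; c-commands the reflexive within its binding domain — allowed (Principle A).
— Yara: subject of the clause headed by 'maintained'; c-commands the reflexive but lies outside its binding domain — cannot bind it (Principle A).
— Zara: subject of the clause headed by 'said'; c-commands the reflexive but lies outside its binding domain — cannot bind it (Principle A).

Emma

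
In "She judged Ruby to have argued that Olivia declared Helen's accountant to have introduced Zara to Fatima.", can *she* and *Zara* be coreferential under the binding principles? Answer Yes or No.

*Zara* is an R-expression; Principle C requires it to be free (not bound by any c-commanding expression).
— she: subject of the matrix clause; the pronoun c-commands the R-expression — coreference blocked (Principle C).

No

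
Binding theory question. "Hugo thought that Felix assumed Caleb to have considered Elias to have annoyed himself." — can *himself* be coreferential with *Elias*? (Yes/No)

Yes

*himself* is a reflexive; Principle A requires it to be bound within its binding domain — the clause headed by 'annoyed'.
— Elias: subject of the clause headed by 'annoyed'; c-commands the reflexive within its binding domain — allowed (Principle A).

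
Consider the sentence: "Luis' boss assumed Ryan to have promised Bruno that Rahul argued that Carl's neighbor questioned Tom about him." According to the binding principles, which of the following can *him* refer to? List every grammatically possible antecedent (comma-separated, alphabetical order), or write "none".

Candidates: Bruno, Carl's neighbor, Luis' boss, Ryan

*him* is a pronoun; Principle B requires it to be free in its binding domain — the clause headed by 'questioned'.
— Bruno: object of the clause headed by 'promised'; c-commands the pronoun but lies outside its binding domain — allowed.
— Carl's neighbor: subject of the clause headed by 'questioned'; c-commands the pronoun within its binding domain — blocked (Principle B).
— Luis' boss: subject of the matrix clause; c-commands the pronoun but lies outside its binding domain — allowed.
— Ryan: subject of the clause headed by 'promised'; c-commands the pronoun but lies outside its binding domain — allowed.

Bruno, Luis' boss, Ryan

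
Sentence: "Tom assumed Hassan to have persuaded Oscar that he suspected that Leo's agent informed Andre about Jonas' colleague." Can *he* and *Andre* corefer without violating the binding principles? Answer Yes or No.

*Andre* is an R-expression; Principle C requires it to be free (not bound by any c-commanding expression).
— he: subject of the clause headed by 'suspected'; the pronoun c-commands the R-expression — coreference blocked (Principle C).

No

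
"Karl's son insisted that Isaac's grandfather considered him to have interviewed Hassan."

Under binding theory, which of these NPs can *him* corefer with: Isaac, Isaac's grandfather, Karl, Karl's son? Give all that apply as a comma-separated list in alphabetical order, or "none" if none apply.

*him* is a pronoun; Principle B requires it to be free in its binding domain — the clause headed by 'considered'.
— Isaac: possessor inside the subject DP of the clause headed by 'considered'; does not c-command the pronoun — Principle B does not apply; allowed.
— Isaac's grandfather: subject of the clause headed by 'considered'; c-commands the pronoun within its binding domain — blocked (Principle B).
— Karl: possessor inside the subject DP of the matrix clause; does not c-command the pronoun — Principle B does not apply; allowed.
— Karl's son: subject of the matrix clause; c-commands the pronoun but lies outside its binding domain — allowed.

Isaac, Karl, Karl's son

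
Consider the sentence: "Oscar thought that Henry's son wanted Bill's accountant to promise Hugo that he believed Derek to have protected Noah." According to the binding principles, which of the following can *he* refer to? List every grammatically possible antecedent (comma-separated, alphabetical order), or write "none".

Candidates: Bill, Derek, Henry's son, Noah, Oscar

Bill, Henry's son, Oscar

*he* is a pronoun; Principle B requires it to be free in its binding domain — the clause headed by 'believed'.
— Bill: possessor inside the subject DP of the clause headed by 'promise'; does not c-command the pronoun — Principle B does not apply; allowed.
— Derek: subject of the clause headed by 'protected'; is c-commanded by the pronoun; coreference would bind this R-expression — blocked (Principle C).
— Henry's son: subject of the clause headed by 'wanted'; c-commands the pronoun but lies outside its binding domain — allowed.
— Noah: object of the clause headed by 'protected'; is c-commanded by the pronoun; coreference would bind this R-expression — blocked (Principle C).
— Oscar: subject of the matrix clause; c-commands the pronoun but lies outside its binding domain — allowed.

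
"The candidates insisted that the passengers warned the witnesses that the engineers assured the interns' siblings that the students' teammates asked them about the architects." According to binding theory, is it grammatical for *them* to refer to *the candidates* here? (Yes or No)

Yes

*the candidates* is an R-expression; Principle C requires it to be free (not bound by any c-commanding expression).
— them: object of the clause headed by 'asked'; the pronoun does not c-command the R-expression — coreference allowed.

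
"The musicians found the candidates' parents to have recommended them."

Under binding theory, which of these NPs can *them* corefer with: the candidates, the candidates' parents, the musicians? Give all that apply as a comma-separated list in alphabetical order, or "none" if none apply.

the candidates, the musicians

*them* is a pronoun; Principle B requires it to be free in its binding domain — the clause headed by 'recommended'.
— the candidates: possessor inside the subject DP of the clause headed by 'recommended'; does not c-command the pronoun — Principle B does not apply; allowed.
— the candidates' parents: subject of the clause headed by 'recommended'; c-commands the pronoun within its binding domain — blocked (Principle B).
— the musicians: subject of the matrix clause; c-commands the pronoun but lies outside its binding domain — allowed.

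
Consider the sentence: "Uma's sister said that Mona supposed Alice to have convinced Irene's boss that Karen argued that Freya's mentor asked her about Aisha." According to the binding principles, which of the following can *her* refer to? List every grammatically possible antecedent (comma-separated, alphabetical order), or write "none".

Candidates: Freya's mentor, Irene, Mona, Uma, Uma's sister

Irene, Mona, Uma, Uma's sister

*her* is a pronoun; Principle B requires it to be free in its binding domain — the clause headed by 'asked'.
— Freya's mentor: subject of the clause headed by 'asked'; c-commands the pronoun within its binding domain — blocked (Principle B).
— Irene: possessor inside the object DP of the clause headed by 'convinced'; does not c-command the pronoun — Principle B does not apply; allowed.
— Mona: subject of the clause headed by 'supposed'; c-commands the pronoun but lies outside its binding domain — allowed.
— Uma: possessor inside the subject DP of the matrix clause; does not c-command the pronoun — Principle B does not apply; allowed.
— Uma's sister: subject of the matrix clause; c-commands the pronoun but lies outside its binding domain — allowed.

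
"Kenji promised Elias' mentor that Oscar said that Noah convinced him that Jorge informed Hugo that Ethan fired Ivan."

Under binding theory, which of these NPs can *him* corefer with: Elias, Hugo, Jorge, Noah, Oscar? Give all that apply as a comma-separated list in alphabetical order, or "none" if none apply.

Elias, Oscar

*him* is a pronoun; Principle B requires it to be free in its binding domain — the clause headed by 'convinced'.
— Elias: possessor inside the object DP of the matrix clause; does not c-command the pronoun — Principle B does not apply; allowed.
— Hugo: object of the clause headed by 'informed'; is c-commanded by the pronoun; coreference would bind this R-expression — blocked (Principle C).
— Jorge: subject of the clause headed by 'informed'; is c-commanded by the pronoun; coreference would bind this R-expression — blocked (Principle C).
— Noah: subject of the clause headed by 'convinced'; c-commands the pronoun within its binding domain — blocked (Principle B).
— Oscar: subject of the clause headed by 'said'; c-commands the pronoun but lies outside its binding domain — allowed.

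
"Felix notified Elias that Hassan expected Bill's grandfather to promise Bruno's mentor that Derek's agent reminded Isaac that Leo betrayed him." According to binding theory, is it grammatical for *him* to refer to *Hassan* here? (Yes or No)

Yes

*Hassan* is an R-expression; Principle C requires it to be free (not bound by any c-commanding expression).
— him: object of the clause headed by 'betrayed'; the pronoun does not c-command the R-expression — coreference allowed.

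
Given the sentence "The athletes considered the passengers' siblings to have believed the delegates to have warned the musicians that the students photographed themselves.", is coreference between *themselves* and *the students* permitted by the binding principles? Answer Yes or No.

Yes

*themselves* is a reflexive; Principle A requires it to be bound within its binding domain — the clause headed by 'photographed'.
— the students: subject of the clause headed by 'photographed'; c-commands the reflexive within its binding domain — allowed (Principle A).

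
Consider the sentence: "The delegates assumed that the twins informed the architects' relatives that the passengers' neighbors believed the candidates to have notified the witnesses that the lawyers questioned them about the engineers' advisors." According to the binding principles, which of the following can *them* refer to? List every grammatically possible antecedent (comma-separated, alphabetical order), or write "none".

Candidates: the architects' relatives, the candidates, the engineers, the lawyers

*them* is a pronoun; Principle B requires it to be free in its binding domain — the clause headed by 'questioned'.
— the architects' relatives: object of the clause headed by 'informed'; c-commands the pronoun but lies outside its binding domain — allowed.
— the candidates: subject of the clause headed by 'notified'; c-commands the pronoun but lies outside its binding domain — allowed.
— the engineers: possessor inside the second object DP of the clause headed by 'questioned'; is c-commanded by the pronoun; coreference would bind this R-expression — blocked (Principle C).
— the lawyers: subject of the clause headed by 'questioned'; c-commands the pronoun within its binding domain — blocked (Principle B).

the architects' relatives, the candidates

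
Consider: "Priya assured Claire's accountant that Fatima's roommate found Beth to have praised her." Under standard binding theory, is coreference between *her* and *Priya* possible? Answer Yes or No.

Yes

*Priya* is an R-expression; Principle C requires it to be free (not bound by any c-commanding expression).
— her: object of the clause headed by 'praised'; the pronoun does not c-command the R-expression — coreference allowed.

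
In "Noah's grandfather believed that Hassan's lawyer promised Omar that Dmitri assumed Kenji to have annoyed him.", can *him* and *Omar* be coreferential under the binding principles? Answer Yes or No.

*Omar* is an R-expression; Principle C requires it to be free (not bound by any c-commanding expression).
— him: object of the clause headed by 'annoyed'; the pronoun does not c-command the R-expression — coreference allowed.

Yes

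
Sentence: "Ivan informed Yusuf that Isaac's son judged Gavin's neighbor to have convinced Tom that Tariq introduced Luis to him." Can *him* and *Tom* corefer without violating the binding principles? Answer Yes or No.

Yes

*Tom* is an R-expression; Principle C requires it to be free (not bound by any c-commanding expression).
— him: second object of the clause headed by 'introduced'; the pronoun does not c-command the R-expression — coreference allowed.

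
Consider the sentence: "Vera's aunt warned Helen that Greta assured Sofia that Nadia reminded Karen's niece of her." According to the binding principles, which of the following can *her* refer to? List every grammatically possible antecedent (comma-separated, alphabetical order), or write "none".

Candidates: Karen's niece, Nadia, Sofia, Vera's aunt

Sofia, Vera's aunt

*her* is a pronoun; Principle B requires it to be free in its binding domain — the clause headed by 'reminded'.
— Karen's niece: object of the clause headed by 'reminded'; c-commands the pronoun within its binding domain — blocked (Principle B).
— Nadia: subject of the clause headed by 'reminded'; c-commands the pronoun within its binding domain — blocked (Principle B).
— Sofia: object of the clause headed by 'assured'; c-commands the pronoun but lies outside its binding domain — allowed.
— Vera's aunt: subject of the matrix clause; c-commands the pronoun but lies outside its binding domain — allowed.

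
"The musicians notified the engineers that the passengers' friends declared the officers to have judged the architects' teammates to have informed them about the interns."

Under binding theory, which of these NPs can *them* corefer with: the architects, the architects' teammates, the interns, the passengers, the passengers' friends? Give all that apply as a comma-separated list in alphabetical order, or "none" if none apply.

*them* is a pronoun; Principle B requires it to be free in its binding domain — the clause headed by 'informed'.
— the architects: possessor inside the subject DP of the clause headed by 'informed'; does not c-command the pronoun — Principle B does not apply; allowed.
— the architects' teammates: subject of the clause headed by 'informed'; c-commands the pronoun within its binding domain — blocked (Principle B).
— the interns: second object of the clause headed by 'informed'; is c-commanded by the pronoun; coreference would bind this R-expression — blocked (Principle C).
— the passengers: possessor inside the subject DP of the clause headed by 'declared'; does not c-command the pronoun — Principle B does not apply; allowed.
— the passengers' friends: subject of the clause headed by 'declared'; c-commands the pronoun but lies outside its binding domain — allowed.

the architects, the passengers, the passengers' friends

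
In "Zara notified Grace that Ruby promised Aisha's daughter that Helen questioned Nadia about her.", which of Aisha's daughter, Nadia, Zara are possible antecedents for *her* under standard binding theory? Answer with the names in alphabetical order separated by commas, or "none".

Aisha's daughter, Zara

*her* is a pronoun; Principle B requires it to be free in its binding domain — the clause headed by 'questioned'.
— Aisha's daughter: object of the clause headed by 'promised'; c-commands the pronoun but lies outside its binding domain — allowed.
— Nadia: object of the clause headed by 'questioned'; c-commands the pronoun within its binding domain — blocked (Principle B).
— Zara: subject of the matrix clause; c-commands the pronoun but lies outside its binding domain — allowed.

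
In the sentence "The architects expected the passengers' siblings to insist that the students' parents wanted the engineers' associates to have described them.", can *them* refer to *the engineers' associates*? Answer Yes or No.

No

*them* is a pronoun; Principle B requires it to be free in its binding domain — the clause headed by 'described'.
— the engineers' associates: subject of the clause headed by 'described'; c-commands the pronoun within its binding domain — blocked (Principle B).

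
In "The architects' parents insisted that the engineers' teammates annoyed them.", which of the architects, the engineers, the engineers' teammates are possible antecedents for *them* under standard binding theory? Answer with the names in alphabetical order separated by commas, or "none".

the architects, the engineers

*them* is a pronoun; Principle B requires it to be free in its binding domain — the clause headed by 'annoyed'.
— the architects: possessor inside the subject DP of the matrix clause; does not c-command the pronoun — Principle B does not apply; allowed.
— the engineers: possessor inside the subject DP of the clause headed by 'annoyed'; does not c-command the pronoun — Principle B does not apply; allowed.
— the engineers' teammates: subject of the clause headed by 'annoyed'; c-commands the pronoun within its binding domain — blocked (Principle B).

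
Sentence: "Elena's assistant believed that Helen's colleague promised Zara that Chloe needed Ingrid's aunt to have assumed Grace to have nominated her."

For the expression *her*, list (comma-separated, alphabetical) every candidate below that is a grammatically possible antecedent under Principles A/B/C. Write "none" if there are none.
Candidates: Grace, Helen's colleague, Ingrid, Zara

Helen's colleague, Ingrid, Zara

*her* is a pronoun; Principle B requires it to be free in its binding domain — the clause headed by 'nominated'.
— Grace: subject of the clause headed by 'nominated'; c-commands the pronoun within its binding domain — blocked (Principle B).
— Helen's colleague: subject of the clause headed by 'promised'; c-commands the pronoun but lies outside its binding domain — allowed.
— Ingrid: possessor inside the subject DP of the clause headed by 'assumed'; does not c-command the pronoun — Principle B does not apply; allowed.
— Zara: object of the clause headed by 'promised'; c-commands the pronoun but lies outside its binding domain — allowed.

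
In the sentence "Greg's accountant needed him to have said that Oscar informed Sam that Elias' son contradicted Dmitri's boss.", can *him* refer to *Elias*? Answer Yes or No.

*him* is a pronoun; Principle B requires it to be free in its binding domain — the matrix clause.
— Elias: possessor inside the subject DP of the clause headed by 'contradicted'; is c-commanded by the pronoun; coreference would bind this R-expression — blocked (Principle C).

No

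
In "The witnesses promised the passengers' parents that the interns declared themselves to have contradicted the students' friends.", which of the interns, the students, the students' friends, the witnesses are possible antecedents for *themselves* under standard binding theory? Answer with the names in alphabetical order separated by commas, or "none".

the interns

*themselves* is a reflexive; Principle A requires it to be bound within its binding domain — the clause headed by 'declared'.
— the interns: subject of the clause headed by 'declared'; c-commands the reflexive within its binding domain — allowed (Principle A).
— the students: possessor inside the object DP of the clause headed by 'contradicted'; does not c-command the reflexive — cannot bind it (Principle A).
— the students' friends: object of the clause headed by 'contradicted'; does not c-command the reflexive — cannot bind it (Principle A).
— the witnesses: subject of the matrix clause; c-commands the reflexive but lies outside its binding domain — cannot bind it (Principle A).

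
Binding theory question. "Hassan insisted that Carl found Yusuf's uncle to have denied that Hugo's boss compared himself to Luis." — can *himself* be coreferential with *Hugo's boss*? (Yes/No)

Yes

*himself* is a reflexive; Principle A requires it to be bound within its binding domain — the clause headed by 'compared'.
— Hugo's boss: subject of the clause headed by 'compared'; c-commands the reflexive within its binding domain — allowed (Principle A).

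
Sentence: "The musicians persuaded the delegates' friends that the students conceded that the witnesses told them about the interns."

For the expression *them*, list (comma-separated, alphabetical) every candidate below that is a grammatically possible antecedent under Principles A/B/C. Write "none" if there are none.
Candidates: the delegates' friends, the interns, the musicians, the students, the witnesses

the delegates' friends, the musicians, the students

*them* is a pronoun; Principle B requires it to be free in its binding domain — the clause headed by 'told'.
— the delegates' friends: object of the matrix clause; c-commands the pronoun but lies outside its binding domain — allowed.
— the interns: second object of the clause headed by 'told'; is c-commanded by the pronoun; coreference would bind this R-expression — blocked (Principle C).
— the musicians: subject of the matrix clause; c-commands the pronoun but lies outside its binding domain — allowed.
— the students: subject of the clause headed by 'conceded'; c-commands the pronoun but lies outside its binding domain — allowed.
— the witnesses: subject of the clause headed by 'told'; c-commands the pronoun within its binding domain — blocked (Principle B).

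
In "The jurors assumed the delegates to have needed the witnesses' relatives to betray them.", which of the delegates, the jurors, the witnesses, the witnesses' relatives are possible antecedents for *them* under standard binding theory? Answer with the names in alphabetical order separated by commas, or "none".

the delegates, the jurors, the witnesses

*them* is a pronoun; Principle B requires it to be free in its binding domain — the clause headed by 'betray'.
— the delegates: subject of the clause headed by 'needed'; c-commands the pronoun but lies outside its binding domain — allowed.
— the jurors: subject of the matrix clause; c-commands the pronoun but lies outside its binding domain — allowed.
— the witnesses: possessor inside the subject DP of the clause headed by 'betray'; does not c-command the pronoun — Principle B does not apply; allowed.
— the witnesses' relatives: subject of the clause headed by 'betray'; c-commands the pronoun within its binding domain — blocked (Principle B).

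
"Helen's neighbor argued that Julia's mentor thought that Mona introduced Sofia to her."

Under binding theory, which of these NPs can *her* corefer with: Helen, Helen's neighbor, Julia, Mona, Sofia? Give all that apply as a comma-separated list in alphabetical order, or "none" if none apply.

*her* is a pronoun; Principle B requires it to be free in its binding domain — the clause headed by 'introduced'.
— Helen: possessor inside the subject DP of the matrix clause; does not c-command the pronoun — Principle B does not apply; allowed.
— Helen's neighbor: subject of the matrix clause; c-commands the pronoun but lies outside its binding domain — allowed.
— Julia: possessor inside the subject DP of the clause headed by 'thought'; does not c-command the pronoun — Principle B does not apply; allowed.
— Mona: subject of the clause headed by 'introduced'; c-commands the pronoun within its binding domain — blocked (Principle B).
— Sofia: object of the clause headed by 'introduced'; c-commands the pronoun within its binding domain — blocked (Principle B).

Helen, Helen's neighbor, Julia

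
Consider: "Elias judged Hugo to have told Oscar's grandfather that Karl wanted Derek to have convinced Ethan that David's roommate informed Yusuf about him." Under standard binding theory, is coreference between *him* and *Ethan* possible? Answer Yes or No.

Yes

*Ethan* is an R-expression; Principle C requires it to be free (not bound by any c-commanding expression).
— him: second object of the clause headed by 'informed'; the pronoun does not c-command the R-expression — coreference allowed.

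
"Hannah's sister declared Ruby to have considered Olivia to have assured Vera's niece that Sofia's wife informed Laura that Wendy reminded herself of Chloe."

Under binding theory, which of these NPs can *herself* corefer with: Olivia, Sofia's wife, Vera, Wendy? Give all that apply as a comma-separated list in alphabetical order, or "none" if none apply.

Wendy

*herself* is a reflexive; Principle A requires it to be bound within its binding domain — the clause headed by 'reminded'.
— Olivia: subject of the clause headed by 'assured'; c-commands the reflexive but lies outside its binding domain — cannot bind it (Principle A).
— Sofia's wife: subject of the clause headed by 'informed'; c-commands the reflexive but lies outside its binding domain — cannot bind it (Principle A).
— Vera: possessor inside the object DP of the clause headed by 'assured'; does not c-command the reflexive — cannot bind it (Principle A).
— Wendy: subject of the clause headed by 'reminded'; c-commands the reflexive within its binding domain — allowed (Principle A).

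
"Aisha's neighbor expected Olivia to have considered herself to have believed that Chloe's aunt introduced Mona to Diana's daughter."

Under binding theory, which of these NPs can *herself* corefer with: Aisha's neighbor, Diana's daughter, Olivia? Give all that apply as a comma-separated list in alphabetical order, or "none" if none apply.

Olivia

*herself* is a reflexive; Principle A requires it to be bound within its binding domain — the clause headed by 'considered'.
— Aisha's neighbor: subject of the matrix clause; c-commands the reflexive but lies outside its binding domain — cannot bind it (Principle A).
— Diana's daughter: second object of the clause headed by 'introduced'; does not c-command the reflexive — cannot bind it (Principle A).
— Olivia: subject of the clause headed by 'considered'; c-commands the reflexive within its binding domain — allowed (Principle A).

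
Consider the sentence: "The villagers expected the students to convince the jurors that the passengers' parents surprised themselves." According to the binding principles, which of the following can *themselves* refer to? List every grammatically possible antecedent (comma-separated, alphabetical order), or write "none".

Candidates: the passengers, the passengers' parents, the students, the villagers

*themselves* is a reflexive; Principle A requires it to be bound within its binding domain — the clause headed by 'surprised'.
— the passengers: possessor inside the subject DP of the clause headed by 'surprised'; does not c-command the reflexive — cannot bind it (Principle A).
— the passengers' parents: subject of the clause headed by 'surprised'; c-commands the reflexive within its binding domain — allowed (Principle A).
— the students: subject of the clause headed by 'convince'; c-commands the reflexive but lies outside its binding domain — cannot bind it (Principle A).
— the villagers: subject of the matrix clause; c-commands the reflexive but lies outside its binding domain — cannot bind it (Principle A).

the passengers' parents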